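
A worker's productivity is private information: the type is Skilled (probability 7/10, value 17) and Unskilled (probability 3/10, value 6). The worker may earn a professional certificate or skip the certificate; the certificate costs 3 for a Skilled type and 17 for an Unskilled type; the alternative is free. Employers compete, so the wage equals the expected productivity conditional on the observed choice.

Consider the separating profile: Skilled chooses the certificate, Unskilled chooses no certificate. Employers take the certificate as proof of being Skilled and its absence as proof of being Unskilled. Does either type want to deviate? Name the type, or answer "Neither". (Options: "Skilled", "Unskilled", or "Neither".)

The certificate pays 17; no certificate pays 6.
Skilled: assigned the certificate, nets 17 − 3 = 14; deviating to no certificate nets 6.
Unskilled: assigned no certificate, nets 6; deviating to the certificate nets 17 − 17 = 0.
Both types strictly prefer their assigned action; no profitable deviation.

Neither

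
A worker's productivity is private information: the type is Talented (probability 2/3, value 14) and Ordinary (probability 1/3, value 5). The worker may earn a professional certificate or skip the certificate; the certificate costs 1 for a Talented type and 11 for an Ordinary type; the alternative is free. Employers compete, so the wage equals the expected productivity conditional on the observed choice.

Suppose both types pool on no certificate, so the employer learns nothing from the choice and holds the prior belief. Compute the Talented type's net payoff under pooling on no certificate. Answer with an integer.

Pooled wage = 2/3·14 + 1/3·5 = 11.
Talented pays no cost for no certificate, so net payoff = 11.

11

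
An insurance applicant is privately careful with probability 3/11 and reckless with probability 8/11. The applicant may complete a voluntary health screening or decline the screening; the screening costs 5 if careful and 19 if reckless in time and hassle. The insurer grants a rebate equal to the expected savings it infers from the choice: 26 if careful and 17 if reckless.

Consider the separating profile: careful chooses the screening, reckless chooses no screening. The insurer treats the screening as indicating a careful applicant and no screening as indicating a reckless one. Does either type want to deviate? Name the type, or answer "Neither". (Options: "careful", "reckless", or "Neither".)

The screening pays 26; no screening pays 17.
careful: assigned the screening, nets 26 − 5 = 21; deviating to no screening nets 17.
reckless: assigned no screening, nets 17; deviating to the screening nets 26 − 19 = 7.
Both types strictly prefer their assigned action; no profitable deviation.

Neither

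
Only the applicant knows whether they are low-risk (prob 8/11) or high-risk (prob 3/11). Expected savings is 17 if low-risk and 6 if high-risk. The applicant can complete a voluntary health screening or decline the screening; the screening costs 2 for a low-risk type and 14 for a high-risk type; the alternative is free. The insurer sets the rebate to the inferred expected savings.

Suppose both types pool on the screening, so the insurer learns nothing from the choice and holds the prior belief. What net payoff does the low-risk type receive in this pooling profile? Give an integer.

12

Pooled rebate = 8/11·17 + 3/11·6 = 14.
low-risk pays cost 2 for the screening, so net payoff = 14 − 2 = 12.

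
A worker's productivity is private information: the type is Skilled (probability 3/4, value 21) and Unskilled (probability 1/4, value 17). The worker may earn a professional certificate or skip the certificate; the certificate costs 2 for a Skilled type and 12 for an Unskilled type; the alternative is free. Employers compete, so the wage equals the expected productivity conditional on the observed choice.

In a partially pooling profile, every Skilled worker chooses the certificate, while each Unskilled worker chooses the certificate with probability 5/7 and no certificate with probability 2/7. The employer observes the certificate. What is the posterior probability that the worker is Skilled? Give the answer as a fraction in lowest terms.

21/26

P(the certificate) = (3/4)·1 + (1/4)·(5/7) = 13/14.
By Bayes' rule, P(Skilled | the certificate) = (3/4) / (13/14) = 21/26.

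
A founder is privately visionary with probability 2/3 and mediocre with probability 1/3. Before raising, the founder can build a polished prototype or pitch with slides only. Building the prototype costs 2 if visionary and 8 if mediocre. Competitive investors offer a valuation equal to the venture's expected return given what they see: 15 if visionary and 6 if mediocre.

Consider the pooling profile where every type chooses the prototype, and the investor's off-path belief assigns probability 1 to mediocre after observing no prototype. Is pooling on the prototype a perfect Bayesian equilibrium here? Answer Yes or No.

On path, the investor holds the prior and pays 2/3·15 + 1/3·6 = 12. Off path (no prototype), believing mediocre, it pays 6.
visionary: the prototype nets 12 − 2 = 10; no prototype nets 6. visionary stays.
mediocre: the prototype nets 12 − 8 = 4; no prototype nets 6. mediocre would deviate.
A type deviates, so pooling fails.

No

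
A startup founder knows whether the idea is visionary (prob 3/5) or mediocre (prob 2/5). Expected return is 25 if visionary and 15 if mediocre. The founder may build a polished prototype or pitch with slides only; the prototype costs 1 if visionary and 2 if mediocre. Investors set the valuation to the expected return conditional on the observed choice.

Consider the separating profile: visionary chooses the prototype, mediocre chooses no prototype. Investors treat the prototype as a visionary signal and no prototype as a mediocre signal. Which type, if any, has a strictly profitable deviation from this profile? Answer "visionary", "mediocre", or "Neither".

The prototype pays 25; no prototype pays 15.
visionary: assigned the prototype, nets 25 − 1 = 24; deviating to no prototype nets 15.
mediocre: assigned no prototype, nets 15; deviating to the prototype nets 25 − 2 = 23.
The mediocre type gains 8 by deviating.

mediocre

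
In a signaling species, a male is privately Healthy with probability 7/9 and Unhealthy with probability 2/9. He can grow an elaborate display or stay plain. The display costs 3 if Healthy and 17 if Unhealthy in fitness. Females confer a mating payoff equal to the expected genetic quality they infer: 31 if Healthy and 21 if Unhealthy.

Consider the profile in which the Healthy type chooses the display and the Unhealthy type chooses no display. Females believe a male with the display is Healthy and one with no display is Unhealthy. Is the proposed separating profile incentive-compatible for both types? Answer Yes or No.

Yes

Under these beliefs, the display earns mating payoff 31 and no display earns mating payoff 21.
Healthy: the display nets 31 − 3 = 28; no display nets 21. Healthy prefers the display.
Unhealthy: the display nets 31 − 17 = 14; no display nets 21. Unhealthy prefers no display.
Neither type deviates, so the separating profile is an equilibrium.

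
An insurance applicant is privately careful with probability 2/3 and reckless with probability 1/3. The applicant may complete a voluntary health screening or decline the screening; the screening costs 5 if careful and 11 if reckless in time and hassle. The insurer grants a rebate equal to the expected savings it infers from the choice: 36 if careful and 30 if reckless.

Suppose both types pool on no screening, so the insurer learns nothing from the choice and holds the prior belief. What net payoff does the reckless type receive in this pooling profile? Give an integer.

34

Pooled rebate = 2/3·36 + 1/3·30 = 34.
reckless pays no cost for no screening, so net payoff = 34.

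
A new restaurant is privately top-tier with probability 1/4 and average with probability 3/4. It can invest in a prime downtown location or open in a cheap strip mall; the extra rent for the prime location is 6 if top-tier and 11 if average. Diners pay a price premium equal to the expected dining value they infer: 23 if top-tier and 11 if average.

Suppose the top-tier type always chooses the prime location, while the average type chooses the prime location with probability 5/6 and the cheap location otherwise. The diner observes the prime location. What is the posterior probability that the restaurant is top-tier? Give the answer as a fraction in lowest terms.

P(the prime location) = (1/4)·1 + (3/4)·(5/6) = 7/8.
By Bayes' rule, P(top-tier | the prime location) = (1/4) / (7/8) = 2/7.

2/7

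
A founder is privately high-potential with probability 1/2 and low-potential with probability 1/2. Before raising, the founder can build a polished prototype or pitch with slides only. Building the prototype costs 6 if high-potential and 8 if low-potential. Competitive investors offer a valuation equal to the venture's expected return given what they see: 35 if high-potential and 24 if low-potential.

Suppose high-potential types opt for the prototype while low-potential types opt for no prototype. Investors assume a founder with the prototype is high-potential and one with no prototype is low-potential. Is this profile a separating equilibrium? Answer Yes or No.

Under these beliefs, the prototype earns valuation 35 and no prototype earns valuation 24.
high-potential: the prototype nets 35 − 6 = 29; no prototype nets 24. high-potential prefers the prototype.
low-potential: the prototype nets 35 − 8 = 27; no prototype nets 24. low-potential would deviate to the prototype.
low-potential has a profitable deviation, so the profile is not an equilibrium.

No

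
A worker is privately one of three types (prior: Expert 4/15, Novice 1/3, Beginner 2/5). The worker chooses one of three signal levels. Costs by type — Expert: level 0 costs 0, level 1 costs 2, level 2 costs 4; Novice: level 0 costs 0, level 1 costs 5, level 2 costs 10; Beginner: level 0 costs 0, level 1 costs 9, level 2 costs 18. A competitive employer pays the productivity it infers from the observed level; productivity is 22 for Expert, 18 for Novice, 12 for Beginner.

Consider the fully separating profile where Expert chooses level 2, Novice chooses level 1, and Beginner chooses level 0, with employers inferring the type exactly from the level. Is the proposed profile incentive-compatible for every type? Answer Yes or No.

Yes

Separating wages: level 2 → 22, level 1 → 18, level 0 → 12.
Expert (assigned level 2): level 0: 12 − 0 = 12; level 1: 18 − 2 = 16; level 2: 22 − 4 = 18. Expert stays.
Novice (assigned level 1): level 0: 12 − 0 = 12; level 1: 18 − 5 = 13; level 2: 22 − 10 = 12. Novice stays.
Beginner (assigned level 0): level 0: 12 − 0 = 12; level 1: 18 − 9 = 9; level 2: 22 − 18 = 4. Beginner stays.
Every type prefers its assigned level; separation holds.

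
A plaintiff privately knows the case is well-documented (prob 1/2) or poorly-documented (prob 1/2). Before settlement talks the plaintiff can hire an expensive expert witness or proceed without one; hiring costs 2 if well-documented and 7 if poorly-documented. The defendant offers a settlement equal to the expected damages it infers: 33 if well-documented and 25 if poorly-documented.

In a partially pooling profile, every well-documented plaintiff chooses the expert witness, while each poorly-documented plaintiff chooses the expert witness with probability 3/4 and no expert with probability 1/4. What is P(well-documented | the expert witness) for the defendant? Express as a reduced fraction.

P(the expert witness) = (1/2)·1 + (1/2)·(3/4) = 7/8.
By Bayes' rule, P(well-documented | the expert witness) = (1/2) / (7/8) = 4/7.

4/7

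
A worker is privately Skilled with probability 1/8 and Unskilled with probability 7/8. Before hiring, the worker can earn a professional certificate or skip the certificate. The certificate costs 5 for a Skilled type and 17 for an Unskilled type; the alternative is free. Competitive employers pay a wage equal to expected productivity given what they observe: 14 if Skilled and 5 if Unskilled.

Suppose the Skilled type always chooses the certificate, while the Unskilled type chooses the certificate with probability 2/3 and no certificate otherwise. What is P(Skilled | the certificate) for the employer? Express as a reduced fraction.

3/17

P(the certificate) = (1/8)·1 + (7/8)·(2/3) = 17/24.
By Bayes' rule, P(Skilled | the certificate) = (1/8) / (17/24) = 3/17.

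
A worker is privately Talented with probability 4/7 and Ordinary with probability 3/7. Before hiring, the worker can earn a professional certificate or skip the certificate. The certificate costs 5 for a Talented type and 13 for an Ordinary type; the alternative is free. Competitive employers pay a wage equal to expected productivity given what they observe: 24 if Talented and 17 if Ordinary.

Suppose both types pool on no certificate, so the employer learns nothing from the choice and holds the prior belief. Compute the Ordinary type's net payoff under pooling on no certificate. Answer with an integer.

Pooled wage = 4/7·24 + 3/7·17 = 21.
Ordinary pays no cost for no certificate, so net payoff = 21.

21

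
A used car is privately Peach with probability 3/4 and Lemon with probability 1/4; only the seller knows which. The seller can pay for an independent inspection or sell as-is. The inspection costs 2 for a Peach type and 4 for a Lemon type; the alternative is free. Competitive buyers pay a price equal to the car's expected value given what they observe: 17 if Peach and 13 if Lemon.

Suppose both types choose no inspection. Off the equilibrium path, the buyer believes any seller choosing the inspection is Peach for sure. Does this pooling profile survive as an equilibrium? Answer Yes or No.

On path, the buyer holds the prior and pays 3/4·17 + 1/4·13 = 16. Off path (the inspection), believing Peach, it pays 17.
Peach: no inspection nets 16; the inspection nets 17 − 2 = 15. Peach stays.
Lemon: no inspection nets 16; the inspection nets 17 − 4 = 13. Lemon stays.
No type deviates, so pooling is sustained.

Yes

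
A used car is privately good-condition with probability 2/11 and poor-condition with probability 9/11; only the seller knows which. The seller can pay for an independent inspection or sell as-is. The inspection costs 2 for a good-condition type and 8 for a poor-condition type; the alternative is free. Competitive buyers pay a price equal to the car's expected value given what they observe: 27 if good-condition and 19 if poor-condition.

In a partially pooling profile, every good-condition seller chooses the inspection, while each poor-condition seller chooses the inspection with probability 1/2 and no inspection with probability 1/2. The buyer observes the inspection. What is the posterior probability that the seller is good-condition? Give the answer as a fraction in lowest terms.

P(the inspection) = (2/11)·1 + (9/11)·(1/2) = 13/22.
By Bayes' rule, P(good-condition | the inspection) = (2/11) / (13/22) = 4/13.

4/13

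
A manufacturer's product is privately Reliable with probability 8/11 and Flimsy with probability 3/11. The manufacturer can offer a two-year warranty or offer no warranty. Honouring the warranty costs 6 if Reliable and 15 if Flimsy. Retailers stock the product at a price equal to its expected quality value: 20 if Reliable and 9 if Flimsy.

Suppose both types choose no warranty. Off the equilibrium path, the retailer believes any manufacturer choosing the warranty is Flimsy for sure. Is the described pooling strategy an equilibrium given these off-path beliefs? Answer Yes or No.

Yes

On path, the retailer holds the prior and pays 8/11·20 + 3/11·9 = 17. Off path (the warranty), believing Flimsy, it pays 9.
Reliable: no warranty nets 17; the warranty nets 9 − 6 = 3. Reliable stays.
Flimsy: no warranty nets 17; the warranty nets 9 − 15 = -6. Flimsy stays.
No type deviates, so pooling is sustained.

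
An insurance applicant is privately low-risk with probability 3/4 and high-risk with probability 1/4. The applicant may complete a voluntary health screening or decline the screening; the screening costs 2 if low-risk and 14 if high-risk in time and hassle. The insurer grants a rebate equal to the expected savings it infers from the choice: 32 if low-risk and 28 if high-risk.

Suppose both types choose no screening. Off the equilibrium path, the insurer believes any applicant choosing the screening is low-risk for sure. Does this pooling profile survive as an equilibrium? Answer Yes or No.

On path, the insurer holds the prior and pays 3/4·32 + 1/4·28 = 31. Off path (the screening), believing low-risk, it pays 32.
low-risk: no screening nets 31; the screening nets 32 − 2 = 30. low-risk stays.
high-risk: no screening nets 31; the screening nets 32 − 14 = 18. high-risk stays.
No type deviates, so pooling is sustained.

Yes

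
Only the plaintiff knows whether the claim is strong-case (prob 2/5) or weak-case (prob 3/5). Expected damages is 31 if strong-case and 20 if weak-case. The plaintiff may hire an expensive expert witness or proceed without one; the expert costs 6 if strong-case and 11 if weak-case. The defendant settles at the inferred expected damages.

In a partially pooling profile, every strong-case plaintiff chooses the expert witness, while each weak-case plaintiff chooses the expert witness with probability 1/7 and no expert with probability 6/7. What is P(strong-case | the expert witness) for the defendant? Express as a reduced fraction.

P(the expert witness) = (2/5)·1 + (3/5)·(1/7) = 17/35.
By Bayes' rule, P(strong-case | the expert witness) = (2/5) / (17/35) = 14/17.

14/17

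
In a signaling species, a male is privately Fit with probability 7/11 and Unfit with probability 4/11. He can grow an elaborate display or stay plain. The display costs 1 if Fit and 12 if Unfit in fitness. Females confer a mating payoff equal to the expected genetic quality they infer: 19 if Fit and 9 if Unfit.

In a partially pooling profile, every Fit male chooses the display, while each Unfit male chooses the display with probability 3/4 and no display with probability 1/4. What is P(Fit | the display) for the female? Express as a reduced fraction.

P(the display) = (7/11)·1 + (4/11)·(3/4) = 10/11.
By Bayes' rule, P(Fit | the display) = (7/11) / (10/11) = 7/10.

7/10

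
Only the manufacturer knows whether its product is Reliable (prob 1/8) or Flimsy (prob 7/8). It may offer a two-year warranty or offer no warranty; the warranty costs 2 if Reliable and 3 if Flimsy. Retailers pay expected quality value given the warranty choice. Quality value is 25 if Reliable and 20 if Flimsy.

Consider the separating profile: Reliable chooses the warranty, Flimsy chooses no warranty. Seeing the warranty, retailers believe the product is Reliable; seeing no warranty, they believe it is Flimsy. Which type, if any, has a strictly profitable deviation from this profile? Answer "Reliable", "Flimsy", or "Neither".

Flimsy

The warranty pays 25; no warranty pays 20.
Reliable: assigned the warranty, nets 25 − 2 = 23; deviating to no warranty nets 20.
Flimsy: assigned no warranty, nets 20; deviating to the warranty nets 25 − 3 = 22.
The Flimsy type gains 2 by deviating.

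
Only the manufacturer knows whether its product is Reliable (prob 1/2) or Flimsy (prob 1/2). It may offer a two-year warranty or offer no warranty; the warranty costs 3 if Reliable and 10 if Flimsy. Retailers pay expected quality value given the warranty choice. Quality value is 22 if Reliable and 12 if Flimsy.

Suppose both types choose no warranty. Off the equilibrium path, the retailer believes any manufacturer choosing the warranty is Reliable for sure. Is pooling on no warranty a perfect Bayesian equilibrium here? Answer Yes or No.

On path, the retailer holds the prior and pays 1/2·22 + 1/2·12 = 17. Off path (the warranty), believing Reliable, it pays 22.
Reliable: no warranty nets 17; the warranty nets 22 − 3 = 19. Reliable would deviate.
Flimsy: no warranty nets 17; the warranty nets 22 − 10 = 12. Flimsy stays.
A type deviates, so pooling fails.

No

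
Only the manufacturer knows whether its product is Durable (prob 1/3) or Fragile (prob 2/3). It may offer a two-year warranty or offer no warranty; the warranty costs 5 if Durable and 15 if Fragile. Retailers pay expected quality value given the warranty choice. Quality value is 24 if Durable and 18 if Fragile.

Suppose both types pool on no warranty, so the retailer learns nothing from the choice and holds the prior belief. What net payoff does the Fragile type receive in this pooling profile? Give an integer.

Pooled price = 1/3·24 + 2/3·18 = 20.
Fragile pays no cost for no warranty, so net payoff = 20.

20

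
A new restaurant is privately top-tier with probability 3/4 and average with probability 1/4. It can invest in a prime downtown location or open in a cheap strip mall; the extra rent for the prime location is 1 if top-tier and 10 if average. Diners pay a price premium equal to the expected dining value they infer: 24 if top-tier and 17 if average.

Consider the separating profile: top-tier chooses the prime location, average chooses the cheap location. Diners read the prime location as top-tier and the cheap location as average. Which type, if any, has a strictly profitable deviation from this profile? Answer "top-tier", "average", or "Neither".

The prime location pays 24; the cheap location pays 17.
top-tier: assigned the prime location, nets 24 − 1 = 23; deviating to the cheap location nets 17.
average: assigned the cheap location, nets 17; deviating to the prime location nets 24 − 10 = 14.
Both types strictly prefer their assigned action; no profitable deviation.

Neither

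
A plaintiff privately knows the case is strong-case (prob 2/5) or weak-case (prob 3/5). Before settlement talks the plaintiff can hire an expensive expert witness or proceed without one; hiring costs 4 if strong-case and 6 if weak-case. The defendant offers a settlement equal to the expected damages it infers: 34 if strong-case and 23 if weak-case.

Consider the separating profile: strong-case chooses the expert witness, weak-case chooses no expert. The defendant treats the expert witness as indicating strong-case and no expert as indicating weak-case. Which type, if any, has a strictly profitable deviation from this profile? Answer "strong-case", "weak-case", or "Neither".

weak-case

The expert witness pays 34; no expert pays 23.
strong-case: assigned the expert witness, nets 34 − 4 = 30; deviating to no expert nets 23.
weak-case: assigned no expert, nets 23; deviating to the expert witness nets 34 − 6 = 28.
The weak-case type gains 5 by deviating.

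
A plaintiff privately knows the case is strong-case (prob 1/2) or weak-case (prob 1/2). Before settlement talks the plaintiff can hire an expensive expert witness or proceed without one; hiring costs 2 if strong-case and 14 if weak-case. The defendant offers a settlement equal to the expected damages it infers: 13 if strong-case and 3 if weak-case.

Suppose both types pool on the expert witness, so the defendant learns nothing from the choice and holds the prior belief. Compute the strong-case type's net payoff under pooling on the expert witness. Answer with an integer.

6

Pooled settlement = 1/2·13 + 1/2·3 = 8.
strong-case pays cost 2 for the expert witness, so net payoff = 8 − 2 = 6.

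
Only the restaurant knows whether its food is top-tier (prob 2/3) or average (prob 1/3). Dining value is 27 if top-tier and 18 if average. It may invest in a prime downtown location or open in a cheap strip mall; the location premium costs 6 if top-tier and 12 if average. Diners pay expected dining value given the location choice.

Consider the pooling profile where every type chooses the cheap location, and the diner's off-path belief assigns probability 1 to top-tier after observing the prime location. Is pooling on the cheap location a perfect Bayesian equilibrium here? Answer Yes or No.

On path, the diner holds the prior and pays 2/3·27 + 1/3·18 = 24. Off path (the prime location), believing top-tier, it pays 27.
top-tier: the cheap location nets 24; the prime location nets 27 − 6 = 21. top-tier stays.
average: the cheap location nets 24; the prime location nets 27 − 12 = 15. average stays.
No type deviates, so pooling is sustained.

Yes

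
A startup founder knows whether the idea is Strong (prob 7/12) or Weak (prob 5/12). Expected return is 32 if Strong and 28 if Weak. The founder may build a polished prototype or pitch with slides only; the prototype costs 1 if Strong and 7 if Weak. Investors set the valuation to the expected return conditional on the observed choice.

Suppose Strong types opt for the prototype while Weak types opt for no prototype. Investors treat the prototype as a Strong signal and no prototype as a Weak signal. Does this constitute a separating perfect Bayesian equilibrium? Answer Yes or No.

Under these beliefs, the prototype earns valuation 32 and no prototype earns valuation 28.
Strong: the prototype nets 32 − 1 = 31; no prototype nets 28. Strong prefers the prototype.
Weak: the prototype nets 32 − 7 = 25; no prototype nets 28. Weak prefers no prototype.
Neither type deviates, so the separating profile is an equilibrium.

Yes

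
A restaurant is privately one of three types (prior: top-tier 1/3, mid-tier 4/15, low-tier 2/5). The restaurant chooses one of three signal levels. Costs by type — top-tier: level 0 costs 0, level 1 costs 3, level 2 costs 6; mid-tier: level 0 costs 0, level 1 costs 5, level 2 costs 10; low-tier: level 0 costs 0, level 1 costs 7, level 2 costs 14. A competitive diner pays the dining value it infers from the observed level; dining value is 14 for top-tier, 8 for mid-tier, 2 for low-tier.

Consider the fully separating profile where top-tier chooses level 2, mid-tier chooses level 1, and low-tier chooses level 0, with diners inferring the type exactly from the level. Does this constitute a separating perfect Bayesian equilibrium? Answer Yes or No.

No

Separating price premiums: level 2 → 14, level 1 → 8, level 0 → 2.
top-tier (assigned level 2): level 0: 2 − 0 = 2; level 1: 8 − 3 = 5; level 2: 14 − 6 = 8. top-tier stays.
mid-tier (assigned level 1): level 0: 2 − 0 = 2; level 1: 8 − 5 = 3; level 2: 14 − 10 = 4. mid-tier prefers level 2.
low-tier (assigned level 0): level 0: 2 − 0 = 2; level 1: 8 − 7 = 1; level 2: 14 − 14 = 0. low-tier stays.
At least one type deviates; the separating profile fails.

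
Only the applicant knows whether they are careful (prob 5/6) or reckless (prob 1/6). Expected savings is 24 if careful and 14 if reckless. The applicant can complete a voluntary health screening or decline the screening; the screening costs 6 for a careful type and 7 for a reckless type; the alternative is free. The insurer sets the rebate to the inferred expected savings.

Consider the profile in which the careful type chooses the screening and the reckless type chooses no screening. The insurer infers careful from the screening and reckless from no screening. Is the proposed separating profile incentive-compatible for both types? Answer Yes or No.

No

Under these beliefs, the screening earns rebate 24 and no screening earns rebate 14.
careful: the screening nets 24 − 6 = 18; no screening nets 14. careful prefers the screening.
reckless: the screening nets 24 − 7 = 17; no screening nets 14. reckless would deviate to the screening.
reckless has a profitable deviation, so the profile is not an equilibrium.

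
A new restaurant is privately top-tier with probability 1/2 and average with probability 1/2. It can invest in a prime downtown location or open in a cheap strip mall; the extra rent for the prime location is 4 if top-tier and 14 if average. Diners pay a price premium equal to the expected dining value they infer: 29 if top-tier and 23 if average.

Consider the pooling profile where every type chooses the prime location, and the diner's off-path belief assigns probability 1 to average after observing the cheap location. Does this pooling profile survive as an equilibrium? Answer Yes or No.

On path, the diner holds the prior and pays 1/2·29 + 1/2·23 = 26. Off path (the cheap location), believing average, it pays 23.
top-tier: the prime location nets 26 − 4 = 22; the cheap location nets 23. top-tier would deviate.
average: the prime location nets 26 − 14 = 12; the cheap location nets 23. average would deviate.
A type deviates, so pooling fails.

No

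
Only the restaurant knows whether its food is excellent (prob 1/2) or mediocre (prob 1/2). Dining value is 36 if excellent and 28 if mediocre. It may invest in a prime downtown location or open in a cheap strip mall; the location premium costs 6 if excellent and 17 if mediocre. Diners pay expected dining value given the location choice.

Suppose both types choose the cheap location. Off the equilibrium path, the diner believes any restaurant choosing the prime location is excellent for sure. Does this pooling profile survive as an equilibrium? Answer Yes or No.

On path, the diner holds the prior and pays 1/2·36 + 1/2·28 = 32. Off path (the prime location), believing excellent, it pays 36.
excellent: the cheap location nets 32; the prime location nets 36 − 6 = 30. excellent stays.
mediocre: the cheap location nets 32; the prime location nets 36 − 17 = 19. mediocre stays.
No type deviates, so pooling is sustained.

Yes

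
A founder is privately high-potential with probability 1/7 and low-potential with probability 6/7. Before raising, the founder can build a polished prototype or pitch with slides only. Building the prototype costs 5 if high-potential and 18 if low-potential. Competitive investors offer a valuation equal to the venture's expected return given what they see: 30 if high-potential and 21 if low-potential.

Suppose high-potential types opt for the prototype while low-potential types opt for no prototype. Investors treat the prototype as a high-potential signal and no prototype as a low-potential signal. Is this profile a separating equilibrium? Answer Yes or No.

Under these beliefs, the prototype earns valuation 30 and no prototype earns valuation 21.
high-potential: the prototype nets 30 − 5 = 25; no prototype nets 21. high-potential prefers the prototype.
low-potential: the prototype nets 30 − 18 = 12; no prototype nets 21. low-potential prefers no prototype.
Neither type deviates, so the separating profile is an equilibrium.

Yes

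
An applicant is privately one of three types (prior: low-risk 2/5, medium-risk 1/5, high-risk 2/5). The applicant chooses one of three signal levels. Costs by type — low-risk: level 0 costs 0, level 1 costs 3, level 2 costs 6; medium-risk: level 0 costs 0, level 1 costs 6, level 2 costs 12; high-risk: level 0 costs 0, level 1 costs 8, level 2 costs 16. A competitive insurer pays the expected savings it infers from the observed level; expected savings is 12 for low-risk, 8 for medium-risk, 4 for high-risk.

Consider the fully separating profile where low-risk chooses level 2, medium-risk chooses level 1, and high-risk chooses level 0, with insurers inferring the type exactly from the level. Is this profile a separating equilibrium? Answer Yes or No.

Separating rebates: level 2 → 12, level 1 → 8, level 0 → 4.
low-risk (assigned level 2): level 0: 4 − 0 = 4; level 1: 8 − 3 = 5; level 2: 12 − 6 = 6. low-risk stays.
medium-risk (assigned level 1): level 0: 4 − 0 = 4; level 1: 8 − 6 = 2; level 2: 12 − 12 = 0. medium-risk prefers level 0.
high-risk (assigned level 0): level 0: 4 − 0 = 4; level 1: 8 − 8 = 0; level 2: 12 − 16 = -4. high-risk stays.
At least one type deviates; the separating profile fails.

No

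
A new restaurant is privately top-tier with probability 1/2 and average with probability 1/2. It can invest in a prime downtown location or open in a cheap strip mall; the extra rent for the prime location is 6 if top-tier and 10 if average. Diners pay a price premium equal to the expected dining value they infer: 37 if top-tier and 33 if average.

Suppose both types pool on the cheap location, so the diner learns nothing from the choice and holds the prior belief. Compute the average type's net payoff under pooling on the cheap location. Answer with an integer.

35

Pooled price premium = 1/2·37 + 1/2·33 = 35.
average pays no cost for the cheap location, so net payoff = 35.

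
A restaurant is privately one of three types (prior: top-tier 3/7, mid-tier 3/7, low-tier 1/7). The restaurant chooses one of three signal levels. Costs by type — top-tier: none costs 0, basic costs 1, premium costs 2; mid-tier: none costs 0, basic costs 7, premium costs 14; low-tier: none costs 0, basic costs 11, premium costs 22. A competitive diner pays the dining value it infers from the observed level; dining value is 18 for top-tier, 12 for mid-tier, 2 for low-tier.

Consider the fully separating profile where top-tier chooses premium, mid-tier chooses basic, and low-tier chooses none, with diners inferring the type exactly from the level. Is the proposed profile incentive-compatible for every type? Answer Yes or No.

Yes

Separating price premiums: premium → 18, basic → 12, none → 2.
top-tier (assigned premium): none: 2 − 0 = 2; basic: 12 − 1 = 11; premium: 18 − 2 = 16. top-tier stays.
mid-tier (assigned basic): none: 2 − 0 = 2; basic: 12 − 7 = 5; premium: 18 − 14 = 4. mid-tier stays.
low-tier (assigned none): none: 2 − 0 = 2; basic: 12 − 11 = 1; premium: 18 − 22 = -4. low-tier stays.
Every type prefers its assigned level; separation holds.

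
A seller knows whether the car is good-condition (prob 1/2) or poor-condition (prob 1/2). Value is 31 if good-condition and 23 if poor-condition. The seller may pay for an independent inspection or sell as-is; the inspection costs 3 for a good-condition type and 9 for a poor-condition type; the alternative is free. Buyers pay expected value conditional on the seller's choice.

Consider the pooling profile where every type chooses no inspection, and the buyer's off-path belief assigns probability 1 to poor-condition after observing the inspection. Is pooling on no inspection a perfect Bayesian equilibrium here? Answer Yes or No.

Yes

On path, the buyer holds the prior and pays 1/2·31 + 1/2·23 = 27. Off path (the inspection), believing poor-condition, it pays 23.
good-condition: no inspection nets 27; the inspection nets 23 − 3 = 20. good-condition stays.
poor-condition: no inspection nets 27; the inspection nets 23 − 9 = 14. poor-condition stays.
No type deviates, so pooling is sustained.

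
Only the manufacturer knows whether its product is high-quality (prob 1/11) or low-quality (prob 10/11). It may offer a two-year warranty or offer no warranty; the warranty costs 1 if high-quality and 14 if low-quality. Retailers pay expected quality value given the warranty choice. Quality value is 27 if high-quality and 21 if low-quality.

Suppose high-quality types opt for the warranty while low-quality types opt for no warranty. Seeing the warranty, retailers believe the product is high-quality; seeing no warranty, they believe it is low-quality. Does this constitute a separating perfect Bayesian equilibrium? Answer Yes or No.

Yes

Under these beliefs, the warranty earns price 27 and no warranty earns price 21.
high-quality: the warranty nets 27 − 1 = 26; no warranty nets 21. high-quality prefers the warranty.
low-quality: the warranty nets 27 − 14 = 13; no warranty nets 21. low-quality prefers no warranty.
Neither type deviates, so the separating profile is an equilibrium.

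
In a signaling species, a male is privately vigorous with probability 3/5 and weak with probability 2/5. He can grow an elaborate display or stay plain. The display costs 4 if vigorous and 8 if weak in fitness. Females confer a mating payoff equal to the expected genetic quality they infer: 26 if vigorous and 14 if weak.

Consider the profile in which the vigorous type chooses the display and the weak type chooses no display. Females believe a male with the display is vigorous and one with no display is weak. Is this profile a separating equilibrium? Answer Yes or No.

No

Under these beliefs, the display earns mating payoff 26 and no display earns mating payoff 14.
vigorous: the display nets 26 − 4 = 22; no display nets 14. vigorous prefers the display.
weak: the display nets 26 − 8 = 18; no display nets 14. weak would deviate to the display.
weak has a profitable deviation, so the profile is not an equilibrium.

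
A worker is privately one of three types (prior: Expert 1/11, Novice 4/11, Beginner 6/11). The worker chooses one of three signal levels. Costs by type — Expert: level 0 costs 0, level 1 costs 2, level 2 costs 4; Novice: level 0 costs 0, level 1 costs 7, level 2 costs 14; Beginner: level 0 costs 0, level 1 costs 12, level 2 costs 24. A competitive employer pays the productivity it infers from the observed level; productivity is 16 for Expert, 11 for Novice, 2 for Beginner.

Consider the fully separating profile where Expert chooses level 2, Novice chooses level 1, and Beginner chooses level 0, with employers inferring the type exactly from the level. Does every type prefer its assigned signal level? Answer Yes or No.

Separating wages: level 2 → 16, level 1 → 11, level 0 → 2.
Expert (assigned level 2): level 0: 2 − 0 = 2; level 1: 11 − 2 = 9; level 2: 16 − 4 = 12. Expert stays.
Novice (assigned level 1): level 0: 2 − 0 = 2; level 1: 11 − 7 = 4; level 2: 16 − 14 = 2. Novice stays.
Beginner (assigned level 0): level 0: 2 − 0 = 2; level 1: 11 − 12 = -1; level 2: 16 − 24 = -8. Beginner stays.
Every type prefers its assigned level; separation holds.

Yes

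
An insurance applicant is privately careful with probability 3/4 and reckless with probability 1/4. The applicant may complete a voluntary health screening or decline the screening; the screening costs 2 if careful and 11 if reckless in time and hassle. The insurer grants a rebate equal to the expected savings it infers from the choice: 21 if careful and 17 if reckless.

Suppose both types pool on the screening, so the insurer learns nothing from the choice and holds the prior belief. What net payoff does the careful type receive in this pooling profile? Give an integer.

18

Pooled rebate = 3/4·21 + 1/4·17 = 20.
careful pays cost 2 for the screening, so net payoff = 20 − 2 = 18.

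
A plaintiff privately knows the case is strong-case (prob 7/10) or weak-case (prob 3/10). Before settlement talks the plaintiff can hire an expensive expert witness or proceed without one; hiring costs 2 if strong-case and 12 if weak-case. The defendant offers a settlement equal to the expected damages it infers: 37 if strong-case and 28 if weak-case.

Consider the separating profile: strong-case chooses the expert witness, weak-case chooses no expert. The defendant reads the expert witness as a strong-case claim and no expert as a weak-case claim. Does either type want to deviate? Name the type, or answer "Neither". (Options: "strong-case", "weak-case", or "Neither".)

Neither

The expert witness pays 37; no expert pays 28.
strong-case: assigned the expert witness, nets 37 − 2 = 35; deviating to no expert nets 28.
weak-case: assigned no expert, nets 28; deviating to the expert witness nets 37 − 12 = 25.
Both types strictly prefer their assigned action; no profitable deviation.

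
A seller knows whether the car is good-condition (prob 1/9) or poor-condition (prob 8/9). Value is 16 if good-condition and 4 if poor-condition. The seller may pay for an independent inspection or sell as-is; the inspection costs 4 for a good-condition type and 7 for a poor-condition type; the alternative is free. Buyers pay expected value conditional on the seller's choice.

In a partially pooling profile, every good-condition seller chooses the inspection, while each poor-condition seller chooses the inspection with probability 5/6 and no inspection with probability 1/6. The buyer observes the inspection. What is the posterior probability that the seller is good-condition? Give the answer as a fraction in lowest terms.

3/23

P(the inspection) = (1/9)·1 + (8/9)·(5/6) = 23/27.
By Bayes' rule, P(good-condition | the inspection) = (1/9) / (23/27) = 3/23.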